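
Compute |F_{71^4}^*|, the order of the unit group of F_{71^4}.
|F_{71^4}^*| = 25411680

F_{71^4} has 71^4 = 25411681 elements; its multiplicative group consists of all nonzero elements, so |F_{71^4}^*| = 25411681 - 1 = 25411680. (It is cyclic since any finite subgroup of the multiplicative group of a field is cyclic.)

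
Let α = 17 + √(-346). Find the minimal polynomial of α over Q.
m_α(x) = x^2 - 34x + 635

From α - 17 = √(-346), squaring gives (α - 17)^2 = -346, i.e. α^2 - 34α + 289 = -346, so α^2 - 34α + 635 = 0. The discriminant of x^2 - 34x + 635 is (-34)^2 - 4·(635) = 1156 - 2540 = -1384, and 4·(-346) is not a perfect square in Q since -346 is squarefree and ≠ 1. Hence x^2 - 34x + 635 is irreducible over Q and is the minimal polynomial of α.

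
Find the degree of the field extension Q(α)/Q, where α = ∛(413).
[Q(α):Q] = 3

The minimal polynomial of α is x^3 - 413, irreducible over Q since 413 is not a perfect cube (so x^3 - 413 has no rational root). Hence [Q(α):Q] = deg(m_α) = 3.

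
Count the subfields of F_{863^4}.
F_{863^4} has 3 subfields

The subfields of F_{p^n} are exactly the fields F_{p^d} for d | n (each is the fixed field of the unique index-d subgroup of Gal(F_{p^n}/F_p) ≅ Z/nZ). The divisors of n = 4 are {1, 2, 4}, giving 3 subfields: F_{863^1}, F_{863^2}, F_{863^4}.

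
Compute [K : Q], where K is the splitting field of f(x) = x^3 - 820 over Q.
[K : Q] = 6

The roots of x^3 - 820 are ∛820, ω∛820, ω^2∛820 where ω = e^(2πi/3) is a primitive cube root of unity, so K = Q(∛820, ω). Now [Q(∛820):Q] = 3 (since 820 is not a perfect cube, x^3 - 820 is irreducible) and [Q(ω):Q] = 2. Both 2 and 3 divide [K:Q], and [K:Q] ≤ 3·2 = 6, so [K:Q] = 6. (Equivalently: Q(∛820) ⊂ R but ω ∉ R, so [K : Q(∛820)] = 2.)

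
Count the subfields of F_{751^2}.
F_{751^2} has 2 subfields

The subfields of F_{p^n} are exactly the fields F_{p^d} for d | n (each is the fixed field of the unique index-d subgroup of Gal(F_{p^n}/F_p) ≅ Z/nZ). The divisors of n = 2 are {1, 2}, giving 2 subfields: F_{751^1}, F_{751^2}.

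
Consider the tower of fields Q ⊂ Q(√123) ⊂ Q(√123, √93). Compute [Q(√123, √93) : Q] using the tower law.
[Q(√123, √93) : Q] = 4

[Q(√123):Q] = 2 (min poly x^2 - 123, irreducible since 123 is squarefree > 1). For the top step, suppose √93 ∈ Q(√123), say √93 = c + d√123 with c, d ∈ Q. Squaring: 93 = c^2 + 123d^2 + 2cd√123. Since √123 ∉ Q this forces 2cd = 0. If d = 0 then √93 = c ∈ Q, contradicting 93 squarefree > 1. If c = 0 then 93 = 123d^2, so 123·93 = (123d)^2 is a perfect square in Q — but 123·93 = 11439 is not a perfect square (since 123 and 93 are distinct squarefree integers). Contradiction. Hence √93 ∉ Q(√123), so x^2 - 93 stays irreducible over Q(√123) and [Q(√123, √93) : Q(√123)] = 2. By the tower law, [Q(√123, √93) : Q] = 2 · 2 = 4.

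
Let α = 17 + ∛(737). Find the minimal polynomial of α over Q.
m_α(x) = x^3 - 51x^2 + 867x - 5650

Set β = α - 17 = ∛(737), so β^3 = 737. Then (α - 17)^3 - 737 = 0, i.e. α is a root of g(x) = (x - 17)^3 - 737 = x^3 - 51x^2 + 867x - 5650. Since g(x) = h(x - 17) where h(x) = x^3 - 737, and h is irreducible over Q (because 737 is not a perfect cube, so h has no rational root, and a monic cubic with no rational root is irreducible), g is also irreducible (irreducibility is preserved under the substitution x → x - 17). Hence m_α(x) = x^3 - 51x^2 + 867x - 5650.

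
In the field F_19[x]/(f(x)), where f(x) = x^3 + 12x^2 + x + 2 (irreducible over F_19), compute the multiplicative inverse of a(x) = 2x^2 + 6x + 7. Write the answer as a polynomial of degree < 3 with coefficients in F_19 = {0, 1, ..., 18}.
a(x)^(-1) ≡ 6x^2 + 9x + 7 (mod f(x))

Since f is irreducible over F_19, F_19[x]/(f) is a field and a(x) ≠ 0 has an inverse. Apply the extended Euclidean algorithm to f(x) and a(x) in F_19[x]: f(x) = (10x + 14)·a(x) + (18x + 18);  a(x) = (17x + 15)·(18x + 18) + (3). The last nonzero remainder is the constant 3 = gcd(f, a) in F_19. Back-substituting through the division chain expresses 3 = s(x)·a(x) + t(x)·f(x) with s(x) ≡ 18x^2 + 8x + 2 (mod f), so (18x^2 + 8x + 2)·a(x) ≡ 3 (mod f). Multiplying by 3^(-1) ≡ 13 in F_19 gives a(x)^(-1) ≡ 13·(18x^2 + 8x + 2) ≡ 6x^2 + 9x + 7 (mod f). Check: (2x^2 + 6x + 7)·(6x^2 + 9x + 7) = 12x^4 + 16x^3 + 15x^2 + 10x + 11 ≡ 1 (mod x^3 + 12x^2 + x + 2).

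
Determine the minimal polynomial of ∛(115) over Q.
m_α(x) = x^3 - 115

α satisfies α^3 = 115, so x^3 - 115 annihilates α. By the rational root test, a rational root p/q (in lowest terms) of x^3 - 115 would satisfy p^3 = 115 q^3, forcing q = 1 and p^3 = 115; but 115 is not a perfect cube, contradiction. A monic cubic over Q with no rational root is irreducible (any nontrivial factorization would include a linear factor). Hence x^3 - 115 is the minimal polynomial of α, and in particular [Q(α):Q] = 3.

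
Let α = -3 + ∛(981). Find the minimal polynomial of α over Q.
m_α(x) = x^3 + 9x^2 + 27x - 954

Set β = α + 3 = ∛(981), so β^3 = 981. Then (α + 3)^3 - 981 = 0, i.e. α is a root of g(x) = (x + 3)^3 - 981 = x^3 + 9x^2 + 27x - 954. Since g(x) = h(x + 3) where h(x) = x^3 - 981, and h is irreducible over Q (because 981 is not a perfect cube, so h has no rational root, and a monic cubic with no rational root is irreducible), g is also irreducible (irreducibility is preserved under the substitution x → x + 3). Hence m_α(x) = x^3 + 9x^2 + 27x - 954.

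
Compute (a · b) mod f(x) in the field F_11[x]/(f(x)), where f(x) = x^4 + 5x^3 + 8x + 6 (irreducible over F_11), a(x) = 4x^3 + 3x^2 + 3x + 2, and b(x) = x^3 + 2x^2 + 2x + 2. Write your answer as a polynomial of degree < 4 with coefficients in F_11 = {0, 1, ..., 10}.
a · b ≡ 10x^3 + 9x^2 + 8x + 6 (mod f(x))

Multiply in F_11[x]: a(x)·b(x) = (4x^3 + 3x^2 + 3x + 2)·(x^3 + 2x^2 + 2x + 2) = 4x^6 + 6x^4 + 5x^2 + 10x + 4. This has degree ≥ 4, so divide by f(x) over F_11: 4x^6 + 6x^4 + 5x^2 + 10x + 4 = (4x^2 + 2x + 7)·(x^4 + 5x^3 + 8x + 6) + (10x^3 + 9x^2 + 8x + 6). Hence a·b ≡ 10x^3 + 9x^2 + 8x + 6 (mod f). (F_11[x]/(f) is a field with 11^4 = 14641 elements since f is irreducible of degree 4.)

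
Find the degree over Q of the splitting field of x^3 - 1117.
[K : Q] = 6

The roots of x^3 - 1117 are ∛1117, ω∛1117, ω^2∛1117 where ω = e^(2πi/3) is a primitive cube root of unity, so K = Q(∛1117, ω). Now [Q(∛1117):Q] = 3 (since 1117 is not a perfect cube, x^3 - 1117 is irreducible) and [Q(ω):Q] = 2. Both 2 and 3 divide [K:Q], and [K:Q] ≤ 3·2 = 6, so [K:Q] = 6. (Equivalently: Q(∛1117) ⊂ R but ω ∉ R, so [K : Q(∛1117)] = 2.)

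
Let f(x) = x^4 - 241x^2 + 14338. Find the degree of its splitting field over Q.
[K : Q] = 4

Solving the quadratic in x^2: x^2 = (241 ± √(241^2 - 4·14338))/2 = (241 ± √729)/2 = (241 ± 27)/2, giving x^2 = 107 or x^2 = 134. So f(x) = (x^2 - 107)(x^2 - 134) and the roots of f are ±√107, ±√134. Hence the splitting field is K = Q(√107, √134). Since 107 and 134 are distinct squarefree integers > 1, their product 14338 is not a perfect square, so √134 ∉ Q(√107). By the tower law [K:Q] = [Q(√107,√134):Q(√107)] · [Q(√107):Q] = 2 · 2 = 4.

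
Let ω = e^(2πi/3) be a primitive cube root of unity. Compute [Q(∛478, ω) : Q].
[Q(∛478, ω) : Q] = 6

[Q(∛478):Q] = 3 (min poly x^3 - 478, irreducible since 478 is not a perfect cube). [Q(ω):Q] = 2 (min poly x^2 + x + 1). Since Q(∛478) ⊂ R and ω ∉ R, we have ω ∉ Q(∛478), so x^2 + x + 1 remains irreducible over Q(∛478) and [Q(∛478, ω) : Q(∛478)] = 2. By the tower law, [Q(∛478, ω) : Q] = 3 · 2 = 6. (In fact Q(∛478, ω) is the splitting field of x^3 - 478 over Q.)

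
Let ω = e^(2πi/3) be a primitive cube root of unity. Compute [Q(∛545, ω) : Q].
[Q(∛545, ω) : Q] = 6

[Q(∛545):Q] = 3 (min poly x^3 - 545, irreducible since 545 is not a perfect cube). [Q(ω):Q] = 2 (min poly x^2 + x + 1). Since Q(∛545) ⊂ R and ω ∉ R, we have ω ∉ Q(∛545), so x^2 + x + 1 remains irreducible over Q(∛545) and [Q(∛545, ω) : Q(∛545)] = 2. By the tower law, [Q(∛545, ω) : Q] = 3 · 2 = 6. (In fact Q(∛545, ω) is the splitting field of x^3 - 545 over Q.)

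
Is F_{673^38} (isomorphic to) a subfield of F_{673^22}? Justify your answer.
No: F_{673^38} is not a subfield of F_{673^22}

F_{p^m} embeds in F_{p^n} iff m | n. Here 38 ∤ 22 (since 22 = 0·38 + 22 with remainder 22 ≠ 0), so F_{673^38} is not a subfield of F_{673^22}. Equivalently: if it were, the tower law would give 38 = [F_{673^38}:F_673] dividing [F_{673^22}:F_673] = 22, contradiction.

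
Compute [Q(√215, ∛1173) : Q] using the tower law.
[Q(√215, ∛1173) : Q] = 6

Let L = Q(√215, ∛1173). Since Q(√215) ⊂ L and [Q(√215):Q] = 2, the tower law gives 2 | [L:Q]. Likewise Q(∛1173) ⊂ L with [Q(∛1173):Q] = 3 (because 1173 is not a perfect cube), so 3 | [L:Q]. As gcd(2,3) = 1, [L:Q] is divisible by 6. Conversely L is generated over Q by √215 and ∛1173, so [L:Q] ≤ 2·3 = 6. Therefore [Q(√215, ∛1173) : Q] = 6.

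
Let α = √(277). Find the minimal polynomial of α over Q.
m_α(x) = x^2 - 277

α satisfies α^2 - 277 = 0, so x^2 - 277 annihilates α. Since d = 277 is squarefree and ≠ 1, it is not a perfect square in Q, so x^2 - 277 has no rational root and is therefore irreducible over Q (a degree-2 polynomial over a field is irreducible iff it has no root). Hence m_α(x) = x^2 - 277.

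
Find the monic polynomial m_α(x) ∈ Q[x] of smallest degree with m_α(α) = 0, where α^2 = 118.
m_α(x) = x^2 - 118

α satisfies α^2 - 118 = 0, so x^2 - 118 annihilates α. Since d = 118 is squarefree and ≠ 1, it is not a perfect square in Q, so x^2 - 118 has no rational root and is therefore irreducible over Q (a degree-2 polynomial over a field is irreducible iff it has no root). Hence m_α(x) = x^2 - 118.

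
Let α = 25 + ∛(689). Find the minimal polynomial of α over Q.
m_α(x) = x^3 - 75x^2 + 1875x - 16314

Set β = α - 25 = ∛(689), so β^3 = 689. Then (α - 25)^3 - 689 = 0, i.e. α is a root of g(x) = (x - 25)^3 - 689 = x^3 - 75x^2 + 1875x - 16314. Since g(x) = h(x - 25) where h(x) = x^3 - 689, and h is irreducible over Q (because 689 is not a perfect cube, so h has no rational root, and a monic cubic with no rational root is irreducible), g is also irreducible (irreducibility is preserved under the substitution x → x - 25). Hence m_α(x) = x^3 - 75x^2 + 1875x - 16314.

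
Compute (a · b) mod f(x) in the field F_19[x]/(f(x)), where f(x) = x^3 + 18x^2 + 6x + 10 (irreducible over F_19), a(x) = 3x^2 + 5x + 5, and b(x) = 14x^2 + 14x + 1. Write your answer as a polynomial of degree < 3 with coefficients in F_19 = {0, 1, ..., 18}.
a · b ≡ 7x^2 + 4x + 4 (mod f(x))

Multiply in F_19[x]: a(x)·b(x) = (3x^2 + 5x + 5)·(14x^2 + 14x + 1) = 4x^4 + 17x^3 + 10x^2 + 18x + 5. This has degree ≥ 3, so divide by f(x) over F_19: 4x^4 + 17x^3 + 10x^2 + 18x + 5 = (4x + 2)·(x^3 + 18x^2 + 6x + 10) + (7x^2 + 4x + 4). Hence a·b ≡ 7x^2 + 4x + 4 (mod f). (F_19[x]/(f) is a field with 19^3 = 6859 elements since f is irreducible of degree 3.)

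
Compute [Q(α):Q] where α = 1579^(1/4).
[Q(α):Q] = 4

α is a root of x^4 - 1579. By Eisenstein's criterion at the prime p = 1579 (which divides the constant term 1579 but p^2 = 2493241 does not, since 1579 is squarefree), x^4 - 1579 is irreducible over Q. Hence [Q(α):Q] = 4.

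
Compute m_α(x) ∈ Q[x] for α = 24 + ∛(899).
m_α(x) = x^3 - 72x^2 + 1728x - 14723

Set β = α - 24 = ∛(899), so β^3 = 899. Then (α - 24)^3 - 899 = 0, i.e. α is a root of g(x) = (x - 24)^3 - 899 = x^3 - 72x^2 + 1728x - 14723. Since g(x) = h(x - 24) where h(x) = x^3 - 899, and h is irreducible over Q (because 899 is not a perfect cube, so h has no rational root, and a monic cubic with no rational root is irreducible), g is also irreducible (irreducibility is preserved under the substitution x → x - 24). Hence m_α(x) = x^3 - 72x^2 + 1728x - 14723.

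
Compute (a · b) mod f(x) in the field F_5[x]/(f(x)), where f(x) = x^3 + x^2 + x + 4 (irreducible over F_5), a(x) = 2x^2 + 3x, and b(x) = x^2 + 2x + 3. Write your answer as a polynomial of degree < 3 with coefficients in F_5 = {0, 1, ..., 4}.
a · b ≡ x (mod f(x))

Multiply in F_5[x]: a(x)·b(x) = (2x^2 + 3x)·(x^2 + 2x + 3) = 2x^4 + 2x^3 + 2x^2 + 4x. This has degree ≥ 3, so divide by f(x) over F_5: 2x^4 + 2x^3 + 2x^2 + 4x = (2x)·(x^3 + x^2 + x + 4) + (x). Hence a·b ≡ x (mod f). (F_5[x]/(f) is a field with 5^3 = 125 elements since f is irreducible of degree 3.)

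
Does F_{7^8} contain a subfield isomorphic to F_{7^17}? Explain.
No: F_{7^17} is not a subfield of F_{7^8}

F_{p^m} embeds in F_{p^n} iff m | n. Here 17 ∤ 8 (since 8 = 0·17 + 8 with remainder 8 ≠ 0), so F_{7^17} is not a subfield of F_{7^8}. Equivalently: if it were, the tower law would give 17 = [F_{7^17}:F_7] dividing [F_{7^8}:F_7] = 8, contradiction.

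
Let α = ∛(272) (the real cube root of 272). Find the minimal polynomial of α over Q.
m_α(x) = x^3 - 272

α satisfies α^3 = 272, so x^3 - 272 annihilates α. By the rational root test, a rational root p/q (in lowest terms) of x^3 - 272 would satisfy p^3 = 272 q^3, forcing q = 1 and p^3 = 272; but 272 is not a perfect cube, contradiction. A monic cubic over Q with no rational root is irreducible (any nontrivial factorization would include a linear factor). Hence x^3 - 272 is the minimal polynomial of α, and in particular [Q(α):Q] = 3.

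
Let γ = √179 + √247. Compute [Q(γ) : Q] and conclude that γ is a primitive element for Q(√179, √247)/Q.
[Q(γ) : Q] = 4 (equivalently, Q(γ) = Q(√179, √247))

Obviously Q(γ) ⊆ Q(√179, √247), and [Q(√179, √247):Q] = 4 (since 179, 247 are distinct squarefree integers > 1 with 44213 not a perfect square). To show equality we compute the minimal polynomial of γ. From γ = √179 + √247: γ^2 = 179 + 2√(44213) + 247 = 426 + 2√(44213), so γ^2 - 426 = 2√(44213); squaring, (γ^2 - 426)^2 = 4·44213, i.e. γ^4 - 852γ^2 + 181476 - 176852 = 0, i.e. γ^4 - 852γ^2 + 4624 = 0. So γ is a root of x^4 - 852x^2 + 4624. This polynomial is irreducible over Q: it has no rational root (each ±√179 ± √247 is irrational), and any factorization into two quadratics over Q would force √(44213) ∈ Q (pairing opposite roots) or √179, √247 ∈ Q (other pairings), all impossible. Hence [Q(γ):Q] = 4 = [Q(√179, √247):Q], so Q(γ) = Q(√179, √247).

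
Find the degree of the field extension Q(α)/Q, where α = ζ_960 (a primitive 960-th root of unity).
[Q(α):Q] = 256

The minimal polynomial of ζ_960 over Q is the 960-th cyclotomic polynomial Φ_960(x), which is irreducible over Q and has degree φ(960) = 256. Hence [Q(α):Q] = φ(960) = 256.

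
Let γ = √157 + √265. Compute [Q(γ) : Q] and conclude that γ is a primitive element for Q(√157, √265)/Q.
[Q(γ) : Q] = 4 (equivalently, Q(γ) = Q(√157, √265))

Obviously Q(γ) ⊆ Q(√157, √265), and [Q(√157, √265):Q] = 4 (since 157, 265 are distinct squarefree integers > 1 with 41605 not a perfect square). To show equality we compute the minimal polynomial of γ. From γ = √157 + √265: γ^2 = 157 + 2√(41605) + 265 = 422 + 2√(41605), so γ^2 - 422 = 2√(41605); squaring, (γ^2 - 422)^2 = 4·41605, i.e. γ^4 - 844γ^2 + 178084 - 166420 = 0, i.e. γ^4 - 844γ^2 + 11664 = 0. So γ is a root of x^4 - 844x^2 + 11664. This polynomial is irreducible over Q: it has no rational root (each ±√157 ± √265 is irrational), and any factorization into two quadratics over Q would force √(41605) ∈ Q (pairing opposite roots) or √157, √265 ∈ Q (other pairings), all impossible. Hence [Q(γ):Q] = 4 = [Q(√157, √265):Q], so Q(γ) = Q(√157, √265).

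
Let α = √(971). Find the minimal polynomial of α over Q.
m_α(x) = x^2 - 971

α satisfies α^2 - 971 = 0, so x^2 - 971 annihilates α. Since d = 971 is squarefree and ≠ 1, it is not a perfect square in Q, so x^2 - 971 has no rational root and is therefore irreducible over Q (a degree-2 polynomial over a field is irreducible iff it has no root). Hence m_α(x) = x^2 - 971.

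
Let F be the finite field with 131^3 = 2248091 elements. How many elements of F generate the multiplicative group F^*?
There are φ(2248090) = 830016 primitive elements

F_q^* is cyclic of order q - 1 = 2248090. A cyclic group of order m has exactly φ(m) generators. Here m = 2248090 = 2 · 5 · 13 · 17293, so the number of primitive elements is φ(2248090) = 830016.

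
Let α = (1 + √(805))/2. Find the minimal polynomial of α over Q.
m_α(x) = x^2 - x - 201

From 2α - 1 = √(805), squaring gives (2α - 1)^2 = 805, i.e. 4α^2 - 4α + 1 = 805, so α^2 - α + (1 - 805)/4 = 0. Since 805 ≡ 1 (mod 4), (1 - 805)/4 = -201 ∈ Z. The polynomial x^2 - x - 201 has discriminant 1 - 4·(-201) = 805, which is not a perfect square in Q (d = 805 is squarefree and ≠ 1), so x^2 - x - 201 is irreducible over Q. It is the minimal polynomial of α.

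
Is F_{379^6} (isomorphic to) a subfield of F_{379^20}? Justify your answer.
No: F_{379^6} is not a subfield of F_{379^20}

F_{p^m} embeds in F_{p^n} iff m | n. Here 6 ∤ 20 (since 20 = 3·6 + 2 with remainder 2 ≠ 0), so F_{379^6} is not a subfield of F_{379^20}. Equivalently: if it were, the tower law would give 6 = [F_{379^6}:F_379] dividing [F_{379^20}:F_379] = 20, contradiction.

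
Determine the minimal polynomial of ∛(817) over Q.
m_α(x) = x^3 - 817

α satisfies α^3 = 817, so x^3 - 817 annihilates α. By the rational root test, a rational root p/q (in lowest terms) of x^3 - 817 would satisfy p^3 = 817 q^3, forcing q = 1 and p^3 = 817; but 817 is not a perfect cube, contradiction. A monic cubic over Q with no rational root is irreducible (any nontrivial factorization would include a linear factor). Hence x^3 - 817 is the minimal polynomial of α, and in particular [Q(α):Q] = 3.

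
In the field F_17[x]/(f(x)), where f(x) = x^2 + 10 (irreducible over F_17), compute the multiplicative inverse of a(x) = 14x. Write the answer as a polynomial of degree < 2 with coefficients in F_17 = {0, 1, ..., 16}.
a(x)^(-1) ≡ 4x (mod f(x))

Since f is irreducible over F_17, F_17[x]/(f) is a field and a(x) ≠ 0 has an inverse. Apply the extended Euclidean algorithm to f(x) and a(x) in F_17[x]: f(x) = (11x)·a(x) + (10). The last nonzero remainder is the constant 10 = gcd(f, a) in F_17. Back-substituting through the division chain expresses 10 = s(x)·a(x) + t(x)·f(x) with s(x) ≡ 6x (mod f), so (6x)·a(x) ≡ 10 (mod f). Multiplying by 10^(-1) ≡ 12 in F_17 gives a(x)^(-1) ≡ 12·(6x) ≡ 4x (mod f). Check: (14x)·(4x) = 5x^2 ≡ 1 (mod x^2 + 10).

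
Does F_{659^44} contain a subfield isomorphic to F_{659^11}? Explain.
Yes: F_{659^11} is a subfield of F_{659^44}

F_{p^m} embeds in F_{p^n} iff m | n (since F_{p^n} is the splitting field of x^(p^n) - x, and F_{p^m} ⊂ F_{p^n} forces p^n to be a power of p^m, i.e. m | n; conversely if m | n then every root of x^(p^m) - x is a root of x^(p^n) - x). Here 11 | 44 (since 44 = 4·11), so F_{659^11} is a subfield of F_{659^44}, and [F_{659^44} : F_{659^11}] = 44/11 = 4.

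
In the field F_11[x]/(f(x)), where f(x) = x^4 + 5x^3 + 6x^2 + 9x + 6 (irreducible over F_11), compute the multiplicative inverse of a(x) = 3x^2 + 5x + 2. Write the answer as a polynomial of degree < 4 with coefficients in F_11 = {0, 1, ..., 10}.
a(x)^(-1) ≡ 8x^3 + 2x^2 + 4x + 4 (mod f(x))

Since f is irreducible over F_11, F_11[x]/(f) is a field and a(x) ≠ 0 has an inverse. Apply the extended Euclidean algorithm to f(x) and a(x) in F_11[x]: f(x) = (4x^2 + 6x + 4)·a(x) + (10x + 9);  a(x) = (8x + 1)·(10x + 9) + (4). The last nonzero remainder is the constant 4 = gcd(f, a) in F_11. Back-substituting through the division chain expresses 4 = s(x)·a(x) + t(x)·f(x) with s(x) ≡ 10x^3 + 8x^2 + 5x + 5 (mod f), so (10x^3 + 8x^2 + 5x + 5)·a(x) ≡ 4 (mod f). Multiplying by 4^(-1) ≡ 3 in F_11 gives a(x)^(-1) ≡ 3·(10x^3 + 8x^2 + 5x + 5) ≡ 8x^3 + 2x^2 + 4x + 4 (mod f). Check: (3x^2 + 5x + 2)·(8x^3 + 2x^2 + 4x + 4) = 2x^5 + 2x^4 + 5x^3 + 3x^2 + 6x + 8 ≡ 1 (mod x^4 + 5x^3 + 6x^2 + 9x + 6).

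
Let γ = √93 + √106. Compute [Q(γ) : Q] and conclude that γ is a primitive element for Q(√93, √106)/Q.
[Q(γ) : Q] = 4 (equivalently, Q(γ) = Q(√93, √106))

Obviously Q(γ) ⊆ Q(√93, √106), and [Q(√93, √106):Q] = 4 (since 93, 106 are distinct squarefree integers > 1 with 9858 not a perfect square). To show equality we compute the minimal polynomial of γ. From γ = √93 + √106: γ^2 = 93 + 2√(9858) + 106 = 199 + 2√(9858), so γ^2 - 199 = 2√(9858); squaring, (γ^2 - 199)^2 = 4·9858, i.e. γ^4 - 398γ^2 + 39601 - 39432 = 0, i.e. γ^4 - 398γ^2 + 169 = 0. So γ is a root of x^4 - 398x^2 + 169. This polynomial is irreducible over Q: it has no rational root (each ±√93 ± √106 is irrational), and any factorization into two quadratics over Q would force √(9858) ∈ Q (pairing opposite roots) or √93, √106 ∈ Q (other pairings), all impossible. Hence [Q(γ):Q] = 4 = [Q(√93, √106):Q], so Q(γ) = Q(√93, √106).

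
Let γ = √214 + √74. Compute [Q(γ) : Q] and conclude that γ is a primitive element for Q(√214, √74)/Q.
[Q(γ) : Q] = 4 (equivalently, Q(γ) = Q(√214, √74))

Obviously Q(γ) ⊆ Q(√214, √74), and [Q(√214, √74):Q] = 4 (since 214, 74 are distinct squarefree integers > 1 with 15836 not a perfect square). To show equality we compute the minimal polynomial of γ. From γ = √214 + √74: γ^2 = 214 + 2√(15836) + 74 = 288 + 2√(15836), so γ^2 - 288 = 2√(15836); squaring, (γ^2 - 288)^2 = 4·15836, i.e. γ^4 - 576γ^2 + 82944 - 63344 = 0, i.e. γ^4 - 576γ^2 + 19600 = 0. So γ is a root of x^4 - 576x^2 + 19600. This polynomial is irreducible over Q: it has no rational root (each ±√214 ± √74 is irrational), and any factorization into two quadratics over Q would force √(15836) ∈ Q (pairing opposite roots) or √214, √74 ∈ Q (other pairings), all impossible. Hence [Q(γ):Q] = 4 = [Q(√214, √74):Q], so Q(γ) = Q(√214, √74).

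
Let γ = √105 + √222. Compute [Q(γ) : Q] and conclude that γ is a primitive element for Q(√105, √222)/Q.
[Q(γ) : Q] = 4 (equivalently, Q(γ) = Q(√105, √222))

Obviously Q(γ) ⊆ Q(√105, √222), and [Q(√105, √222):Q] = 4 (since 105, 222 are distinct squarefree integers > 1 with 23310 not a perfect square). To show equality we compute the minimal polynomial of γ. From γ = √105 + √222: γ^2 = 105 + 2√(23310) + 222 = 327 + 2√(23310), so γ^2 - 327 = 2√(23310); squaring, (γ^2 - 327)^2 = 4·23310, i.e. γ^4 - 654γ^2 + 106929 - 93240 = 0, i.e. γ^4 - 654γ^2 + 13689 = 0. So γ is a root of x^4 - 654x^2 + 13689. This polynomial is irreducible over Q: it has no rational root (each ±√105 ± √222 is irrational), and any factorization into two quadratics over Q would force √(23310) ∈ Q (pairing opposite roots) or √105, √222 ∈ Q (other pairings), all impossible. Hence [Q(γ):Q] = 4 = [Q(√105, √222):Q], so Q(γ) = Q(√105, √222).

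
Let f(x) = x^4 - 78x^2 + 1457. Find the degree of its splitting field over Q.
[K : Q] = 4

Solving the quadratic in x^2: x^2 = (78 ± √(78^2 - 4·1457))/2 = (78 ± √256)/2 = (78 ± 16)/2, giving x^2 = 47 or x^2 = 31. So f(x) = (x^2 - 47)(x^2 - 31) and the roots of f are ±√47, ±√31. Hence the splitting field is K = Q(√47, √31). Since 47 and 31 are distinct squarefree integers > 1, their product 1457 is not a perfect square, so √31 ∉ Q(√47). By the tower law [K:Q] = [Q(√47,√31):Q(√47)] · [Q(√47):Q] = 2 · 2 = 4.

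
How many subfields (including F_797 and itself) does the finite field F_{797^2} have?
F_{797^2} has 2 subfields

The subfields of F_{p^n} are exactly the fields F_{p^d} for d | n (each is the fixed field of the unique index-d subgroup of Gal(F_{p^n}/F_p) ≅ Z/nZ). The divisors of n = 2 are {1, 2}, giving 2 subfields: F_{797^1}, F_{797^2}.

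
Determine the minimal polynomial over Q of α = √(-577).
m_α(x) = x^2 + 577

α satisfies α^2 + 577 = 0, so x^2 + 577 annihilates α. Since d = -577 is squarefree and ≠ 1, it is not a perfect square in Q, so x^2 + 577 has no rational root and is therefore irreducible over Q (a degree-2 polynomial over a field is irreducible iff it has no root). Hence m_α(x) = x^2 + 577.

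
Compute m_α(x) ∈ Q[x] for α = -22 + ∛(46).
m_α(x) = x^3 + 66x^2 + 1452x + 10602

Set β = α + 22 = ∛(46), so β^3 = 46. Then (α + 22)^3 - 46 = 0, i.e. α is a root of g(x) = (x + 22)^3 - 46 = x^3 + 66x^2 + 1452x + 10602. Since g(x) = h(x + 22) where h(x) = x^3 - 46, and h is irreducible over Q (because 46 is not a perfect cube, so h has no rational root, and a monic cubic with no rational root is irreducible), g is also irreducible (irreducibility is preserved under the substitution x → x + 22). Hence m_α(x) = x^3 + 66x^2 + 1452x + 10602.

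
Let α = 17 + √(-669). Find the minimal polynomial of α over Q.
m_α(x) = x^2 - 34x + 958

From α - 17 = √(-669), squaring gives (α - 17)^2 = -669, i.e. α^2 - 34α + 289 = -669, so α^2 - 34α + 958 = 0. The discriminant of x^2 - 34x + 958 is (-34)^2 - 4·(958) = 1156 - 3832 = -2676, and 4·(-669) is not a perfect square in Q since -669 is squarefree and ≠ 1. Hence x^2 - 34x + 958 is irreducible over Q and is the minimal polynomial of α.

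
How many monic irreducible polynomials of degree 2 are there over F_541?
There are 146070 monic irreducible polynomials of degree 2 over F_541

Each element of F_{541^2} that lies in no proper subfield is a root of exactly one monic irreducible of degree 2 over F_541, and each such polynomial has 2 distinct roots in F_{541^2}. By Möbius inversion the count is N_541(2) = (1/2) Σ_{d|2} μ(2/d) · 541^d = (1/2)(μ(2)·541^1 + μ(1)·541^2) = 292140/2 = 146070.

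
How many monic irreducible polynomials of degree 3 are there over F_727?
There are 128079952 monic irreducible polynomials of degree 3 over F_727

Each element of F_{727^3} that lies in no proper subfield is a root of exactly one monic irreducible of degree 3 over F_727, and each such polynomial has 3 distinct roots in F_{727^3}. By Möbius inversion the count is N_727(3) = (1/3) Σ_{d|3} μ(3/d) · 727^d = (1/3)(μ(3)·727^1 + μ(1)·727^3) = 384239856/3 = 128079952.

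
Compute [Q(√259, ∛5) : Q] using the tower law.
[Q(√259, ∛5) : Q] = 6

Let L = Q(√259, ∛5). Since Q(√259) ⊂ L and [Q(√259):Q] = 2, the tower law gives 2 | [L:Q]. Likewise Q(∛5) ⊂ L with [Q(∛5):Q] = 3 (because 5 is not a perfect cube), so 3 | [L:Q]. As gcd(2,3) = 1, [L:Q] is divisible by 6. Conversely L is generated over Q by √259 and ∛5, so [L:Q] ≤ 2·3 = 6. Therefore [Q(√259, ∛5) : Q] = 6.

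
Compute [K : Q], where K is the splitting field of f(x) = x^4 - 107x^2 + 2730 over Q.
[K : Q] = 4

Solving the quadratic in x^2: x^2 = (107 ± √(107^2 - 4·2730))/2 = (107 ± √529)/2 = (107 ± 23)/2, giving x^2 = 65 or x^2 = 42. So f(x) = (x^2 - 65)(x^2 - 42) and the roots of f are ±√65, ±√42. Hence the splitting field is K = Q(√65, √42). Since 65 and 42 are distinct squarefree integers > 1, their product 2730 is not a perfect square, so √42 ∉ Q(√65). By the tower law [K:Q] = [Q(√65,√42):Q(√65)] · [Q(√65):Q] = 2 · 2 = 4.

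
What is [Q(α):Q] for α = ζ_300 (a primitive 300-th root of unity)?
[Q(α):Q] = 80

The minimal polynomial of ζ_300 over Q is the 300-th cyclotomic polynomial Φ_300(x), which is irreducible over Q and has degree φ(300) = 80. Hence [Q(α):Q] = φ(300) = 80.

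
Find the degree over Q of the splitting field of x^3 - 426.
[K : Q] = 6

The roots of x^3 - 426 are ∛426, ω∛426, ω^2∛426 where ω = e^(2πi/3) is a primitive cube root of unity, so K = Q(∛426, ω). Now [Q(∛426):Q] = 3 (since 426 is not a perfect cube, x^3 - 426 is irreducible) and [Q(ω):Q] = 2. Both 2 and 3 divide [K:Q], and [K:Q] ≤ 3·2 = 6, so [K:Q] = 6. (Equivalently: Q(∛426) ⊂ R but ω ∉ R, so [K : Q(∛426)] = 2.)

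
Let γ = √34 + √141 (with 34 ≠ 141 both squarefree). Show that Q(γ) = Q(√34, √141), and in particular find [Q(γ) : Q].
[Q(γ) : Q] = 4 (equivalently, Q(γ) = Q(√34, √141))

Obviously Q(γ) ⊆ Q(√34, √141), and [Q(√34, √141):Q] = 4 (since 34, 141 are distinct squarefree integers > 1 with 4794 not a perfect square). To show equality we compute the minimal polynomial of γ. From γ = √34 + √141: γ^2 = 34 + 2√(4794) + 141 = 175 + 2√(4794), so γ^2 - 175 = 2√(4794); squaring, (γ^2 - 175)^2 = 4·4794, i.e. γ^4 - 350γ^2 + 30625 - 19176 = 0, i.e. γ^4 - 350γ^2 + 11449 = 0. So γ is a root of x^4 - 350x^2 + 11449. This polynomial is irreducible over Q: it has no rational root (each ±√34 ± √141 is irrational), and any factorization into two quadratics over Q would force √(4794) ∈ Q (pairing opposite roots) or √34, √141 ∈ Q (other pairings), all impossible. Hence [Q(γ):Q] = 4 = [Q(√34, √141):Q], so Q(γ) = Q(√34, √141).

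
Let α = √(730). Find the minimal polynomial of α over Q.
m_α(x) = x^2 - 730

α satisfies α^2 - 730 = 0, so x^2 - 730 annihilates α. Since d = 730 is squarefree and ≠ 1, it is not a perfect square in Q, so x^2 - 730 has no rational root and is therefore irreducible over Q (a degree-2 polynomial over a field is irreducible iff it has no root). Hence m_α(x) = x^2 - 730.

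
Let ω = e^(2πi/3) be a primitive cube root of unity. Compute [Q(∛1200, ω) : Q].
[Q(∛1200, ω) : Q] = 6

[Q(∛1200):Q] = 3 (min poly x^3 - 1200, irreducible since 1200 is not a perfect cube). [Q(ω):Q] = 2 (min poly x^2 + x + 1). Since Q(∛1200) ⊂ R and ω ∉ R, we have ω ∉ Q(∛1200), so x^2 + x + 1 remains irreducible over Q(∛1200) and [Q(∛1200, ω) : Q(∛1200)] = 2. By the tower law, [Q(∛1200, ω) : Q] = 3 · 2 = 6. (In fact Q(∛1200, ω) is the splitting field of x^3 - 1200 over Q.)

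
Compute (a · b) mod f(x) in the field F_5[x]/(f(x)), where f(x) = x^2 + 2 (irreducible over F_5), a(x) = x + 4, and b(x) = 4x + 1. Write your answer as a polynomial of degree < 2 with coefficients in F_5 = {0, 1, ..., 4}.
a · b ≡ 2x + 1 (mod f(x))

Multiply in F_5[x]: a(x)·b(x) = (x + 4)·(4x + 1) = 4x^2 + 2x + 4. This has degree ≥ 2, so divide by f(x) over F_5: 4x^2 + 2x + 4 = (4)·(x^2 + 2) + (2x + 1). Hence a·b ≡ 2x + 1 (mod f). (F_5[x]/(f) is a field with 5^2 = 25 elements since f is irreducible of degree 2.)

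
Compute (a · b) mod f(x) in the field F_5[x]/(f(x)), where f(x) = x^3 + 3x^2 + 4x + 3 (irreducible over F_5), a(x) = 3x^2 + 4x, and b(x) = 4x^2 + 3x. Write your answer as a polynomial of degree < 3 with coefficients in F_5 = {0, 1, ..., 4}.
a · b ≡ 2x^2 + 3x + 3 (mod f(x))

Multiply in F_5[x]: a(x)·b(x) = (3x^2 + 4x)·(4x^2 + 3x) = 2x^4 + 2x^2. This has degree ≥ 3, so divide by f(x) over F_5: 2x^4 + 2x^2 = (2x + 4)·(x^3 + 3x^2 + 4x + 3) + (2x^2 + 3x + 3). Hence a·b ≡ 2x^2 + 3x + 3 (mod f). (F_5[x]/(f) is a field with 5^3 = 125 elements since f is irreducible of degree 3.)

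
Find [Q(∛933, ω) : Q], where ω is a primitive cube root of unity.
[Q(∛933, ω) : Q] = 6

[Q(∛933):Q] = 3 (min poly x^3 - 933, irreducible since 933 is not a perfect cube). [Q(ω):Q] = 2 (min poly x^2 + x + 1). Since Q(∛933) ⊂ R and ω ∉ R, we have ω ∉ Q(∛933), so x^2 + x + 1 remains irreducible over Q(∛933) and [Q(∛933, ω) : Q(∛933)] = 2. By the tower law, [Q(∛933, ω) : Q] = 3 · 2 = 6. (In fact Q(∛933, ω) is the splitting field of x^3 - 933 over Q.)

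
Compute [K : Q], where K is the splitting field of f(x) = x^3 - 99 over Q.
[K : Q] = 6

The roots of x^3 - 99 are ∛99, ω∛99, ω^2∛99 where ω = e^(2πi/3) is a primitive cube root of unity, so K = Q(∛99, ω). Now [Q(∛99):Q] = 3 (since 99 is not a perfect cube, x^3 - 99 is irreducible) and [Q(ω):Q] = 2. Both 2 and 3 divide [K:Q], and [K:Q] ≤ 3·2 = 6, so [K:Q] = 6. (Equivalently: Q(∛99) ⊂ R but ω ∉ R, so [K : Q(∛99)] = 2.)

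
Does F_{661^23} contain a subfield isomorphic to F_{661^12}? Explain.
No: F_{661^12} is not a subfield of F_{661^23}

F_{p^m} embeds in F_{p^n} iff m | n. Here 12 ∤ 23 (since 23 = 1·12 + 11 with remainder 11 ≠ 0), so F_{661^12} is not a subfield of F_{661^23}. Equivalently: if it were, the tower law would give 12 = [F_{661^12}:F_661] dividing [F_{661^23}:F_661] = 23, contradiction.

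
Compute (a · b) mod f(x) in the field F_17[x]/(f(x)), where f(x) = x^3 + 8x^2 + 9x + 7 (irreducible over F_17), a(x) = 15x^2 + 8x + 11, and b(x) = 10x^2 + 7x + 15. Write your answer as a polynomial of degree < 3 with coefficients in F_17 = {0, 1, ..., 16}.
a · b ≡ 4x^2 + 3x + 11 (mod f(x))

Multiply in F_17[x]: a(x)·b(x) = (15x^2 + 8x + 11)·(10x^2 + 7x + 15) = 14x^4 + 15x^3 + 10x + 12. This has degree ≥ 3, so divide by f(x) over F_17: 14x^4 + 15x^3 + 10x + 12 = (14x + 5)·(x^3 + 8x^2 + 9x + 7) + (4x^2 + 3x + 11). Hence a·b ≡ 4x^2 + 3x + 11 (mod f). (F_17[x]/(f) is a field with 17^3 = 4913 elements since f is irreducible of degree 3.)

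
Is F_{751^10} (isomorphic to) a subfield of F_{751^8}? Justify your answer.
No: F_{751^10} is not a subfield of F_{751^8}

F_{p^m} embeds in F_{p^n} iff m | n. Here 10 ∤ 8 (since 8 = 0·10 + 8 with remainder 8 ≠ 0), so F_{751^10} is not a subfield of F_{751^8}. Equivalently: if it were, the tower law would give 10 = [F_{751^10}:F_751] dividing [F_{751^8}:F_751] = 8, contradiction.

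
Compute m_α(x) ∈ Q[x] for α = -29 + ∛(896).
m_α(x) = x^3 + 87x^2 + 2523x + 23493

Set β = α + 29 = ∛(896), so β^3 = 896. Then (α + 29)^3 - 896 = 0, i.e. α is a root of g(x) = (x + 29)^3 - 896 = x^3 + 87x^2 + 2523x + 23493. Since g(x) = h(x + 29) where h(x) = x^3 - 896, and h is irreducible over Q (because 896 is not a perfect cube, so h has no rational root, and a monic cubic with no rational root is irreducible), g is also irreducible (irreducibility is preserved under the substitution x → x + 29). Hence m_α(x) = x^3 + 87x^2 + 2523x + 23493.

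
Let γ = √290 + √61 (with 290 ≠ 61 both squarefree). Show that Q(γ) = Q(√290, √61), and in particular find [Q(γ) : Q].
[Q(γ) : Q] = 4 (equivalently, Q(γ) = Q(√290, √61))

Obviously Q(γ) ⊆ Q(√290, √61), and [Q(√290, √61):Q] = 4 (since 290, 61 are distinct squarefree integers > 1 with 17690 not a perfect square). To show equality we compute the minimal polynomial of γ. From γ = √290 + √61: γ^2 = 290 + 2√(17690) + 61 = 351 + 2√(17690), so γ^2 - 351 = 2√(17690); squaring, (γ^2 - 351)^2 = 4·17690, i.e. γ^4 - 702γ^2 + 123201 - 70760 = 0, i.e. γ^4 - 702γ^2 + 52441 = 0. So γ is a root of x^4 - 702x^2 + 52441. This polynomial is irreducible over Q: it has no rational root (each ±√290 ± √61 is irrational), and any factorization into two quadratics over Q would force √(17690) ∈ Q (pairing opposite roots) or √290, √61 ∈ Q (other pairings), all impossible. Hence [Q(γ):Q] = 4 = [Q(√290, √61):Q], so Q(γ) = Q(√290, √61).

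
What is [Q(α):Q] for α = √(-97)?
[Q(α):Q] = 2

[Q(α):Q] equals the degree of the minimal polynomial of α. Here α^2 = -97 and x^2 + 97 is irreducible (d = -97 is squarefree, ≠ 1, hence not a square), so deg(m_α) = 2. Thus [Q(α):Q] = 2.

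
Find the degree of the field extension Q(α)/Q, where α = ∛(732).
[Q(α):Q] = 3

The minimal polynomial of α is x^3 - 732, irreducible over Q since 732 is not a perfect cube (so x^3 - 732 has no rational root). Hence [Q(α):Q] = deg(m_α) = 3.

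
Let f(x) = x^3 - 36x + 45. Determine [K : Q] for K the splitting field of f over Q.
[K : Q] = 6

By the rational root test, any rational root of the monic integer polynomial f(x) = x^3 - 36x + 45 must be an integer dividing the constant term 45, i.e. one of ±{1, 3, 5, 9, 15, 45}. Evaluating: f(1) = 10, f(-1) = 80, f(3) = -36, f(-3) = 126, f(5) = -10, f(-5) = 100, f(9) = 450, f(-9) = -360, f(15) = 2880, f(-15) = -2790, f(45) = 89550, f(-45) = -89460; none is 0, so f has no rational root and is therefore irreducible over Q (a cubic with no linear factor over a field is irreducible). For an irreducible cubic, the Galois group is A_3 or S_3 according as the discriminant disc(f) = -4a^3 - 27b^2 = -4·(-36)^3 - 27·(45)^2 = 131949 is or is not a square in Q. Here disc(f) = 131949 is not a perfect square in Q, so the Galois group of f over Q is not contained in A_3 and must be all of S_3. The splitting field has degree |S_3| = 6 over Q, so [K : Q] = 6.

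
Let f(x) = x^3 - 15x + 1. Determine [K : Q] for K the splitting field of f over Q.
[K : Q] = 6

By the rational root test, any rational root of the monic integer polynomial f(x) = x^3 - 15x + 1 must be an integer dividing the constant term 1, i.e. one of ±{1}. Evaluating: f(1) = -13, f(-1) = 15; none is 0, so f has no rational root and is therefore irreducible over Q (a cubic with no linear factor over a field is irreducible). For an irreducible cubic, the Galois group is A_3 or S_3 according as the discriminant disc(f) = -4a^3 - 27b^2 = -4·(-15)^3 - 27·(1)^2 = 13473 is or is not a square in Q. Here disc(f) = 13473 is not a perfect square in Q, so the Galois group of f over Q is not contained in A_3 and must be all of S_3. The splitting field has degree |S_3| = 6 over Q, so [K : Q] = 6.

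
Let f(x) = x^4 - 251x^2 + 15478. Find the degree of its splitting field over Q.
[K : Q] = 4

Solving the quadratic in x^2: x^2 = (251 ± √(251^2 - 4·15478))/2 = (251 ± √1089)/2 = (251 ± 33)/2, giving x^2 = 142 or x^2 = 109. So f(x) = (x^2 - 142)(x^2 - 109) and the roots of f are ±√142, ±√109. Hence the splitting field is K = Q(√142, √109). Since 142 and 109 are distinct squarefree integers > 1, their product 15478 is not a perfect square, so √109 ∉ Q(√142). By the tower law [K:Q] = [Q(√142,√109):Q(√142)] · [Q(√142):Q] = 2 · 2 = 4.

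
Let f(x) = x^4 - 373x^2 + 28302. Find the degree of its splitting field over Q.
[K : Q] = 4

Solving the quadratic in x^2: x^2 = (373 ± √(373^2 - 4·28302))/2 = (373 ± √25921)/2 = (373 ± 161)/2, giving x^2 = 106 or x^2 = 267. So f(x) = (x^2 - 106)(x^2 - 267) and the roots of f are ±√106, ±√267. Hence the splitting field is K = Q(√106, √267). Since 106 and 267 are distinct squarefree integers > 1, their product 28302 is not a perfect square, so √267 ∉ Q(√106). By the tower law [K:Q] = [Q(√106,√267):Q(√106)] · [Q(√106):Q] = 2 · 2 = 4.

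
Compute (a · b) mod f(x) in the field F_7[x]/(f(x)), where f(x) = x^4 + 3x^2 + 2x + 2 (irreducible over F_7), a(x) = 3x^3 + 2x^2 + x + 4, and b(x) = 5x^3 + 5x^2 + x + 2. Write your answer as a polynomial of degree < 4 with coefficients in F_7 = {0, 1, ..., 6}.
a · b ≡ 5x^3 + 5x^2 + 3x + 6 (mod f(x))

Multiply in F_7[x]: a(x)·b(x) = (3x^3 + 2x^2 + x + 4)·(5x^3 + 5x^2 + x + 2) = x^6 + 4x^5 + 4x^4 + 5x^3 + 4x^2 + 6x + 1. This has degree ≥ 4, so divide by f(x) over F_7: x^6 + 4x^5 + 4x^4 + 5x^3 + 4x^2 + 6x + 1 = (x^2 + 4x + 1)·(x^4 + 3x^2 + 2x + 2) + (5x^3 + 5x^2 + 3x + 6). Hence a·b ≡ 5x^3 + 5x^2 + 3x + 6 (mod f). (F_7[x]/(f) is a field with 7^4 = 2401 elements since f is irreducible of degree 4.)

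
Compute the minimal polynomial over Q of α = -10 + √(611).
m_α(x) = x^2 + 20x - 511

From α + 10 = √(611), squaring gives (α + 10)^2 = 611, i.e. α^2 + 20α + 100 = 611, so α^2 + 20α - 511 = 0. The discriminant of x^2 + 20x - 511 is (20)^2 - 4·(-511) = 400 + 2044 = 2444, and 4·(611) is not a perfect square in Q since 611 is squarefree and ≠ 1. Hence x^2 + 20x - 511 is irreducible over Q and is the minimal polynomial of α.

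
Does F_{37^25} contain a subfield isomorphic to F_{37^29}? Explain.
No: F_{37^29} is not a subfield of F_{37^25}

F_{p^m} embeds in F_{p^n} iff m | n. Here 29 ∤ 25 (since 25 = 0·29 + 25 with remainder 25 ≠ 0), so F_{37^29} is not a subfield of F_{37^25}. Equivalently: if it were, the tower law would give 29 = [F_{37^29}:F_37] dividing [F_{37^25}:F_37] = 25, contradiction.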